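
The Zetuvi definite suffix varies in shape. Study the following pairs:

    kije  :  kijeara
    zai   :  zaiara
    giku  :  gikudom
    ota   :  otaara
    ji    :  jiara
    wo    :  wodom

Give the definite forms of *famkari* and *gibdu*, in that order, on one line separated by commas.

The pattern is rounding harmony: -dom when the last vowel of the stem is a rounded vowel (*giku*, *wo*); -ara when the last vowel of the stem is an unrounded vowel (*kije*, *zai*, *ota*, *ji*).
*famkari* — last vowel /i/ (an unrounded vowel) → -ara → *famkariara*.
*gibdu* — last vowel /u/ (a rounded vowel) → -dom → *gibdudom*.

famkariara, gibdudom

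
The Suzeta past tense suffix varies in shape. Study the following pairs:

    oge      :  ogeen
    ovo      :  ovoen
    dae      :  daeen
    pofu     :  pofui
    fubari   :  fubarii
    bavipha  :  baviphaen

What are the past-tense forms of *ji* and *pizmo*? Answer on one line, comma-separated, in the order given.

jii, pizmoen

The pattern is height harmony: -i when the last vowel of the stem is a high vowel (*pofu*, *fubari*); -en when the last vowel of the stem is a non-high vowel (*oge*, *ovo*, *dae*, *bavipha*).
*ji* — last vowel /i/ (a high vowel) → -i → *jii*.
*pizmo*: last vowel = /o/, a non-high vowel → -en → *pizmoen*.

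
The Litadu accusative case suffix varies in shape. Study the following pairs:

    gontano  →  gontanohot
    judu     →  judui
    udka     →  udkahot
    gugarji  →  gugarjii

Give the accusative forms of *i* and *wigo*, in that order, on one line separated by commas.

The suffix is conditioned by the last vowel: -i when the last vowel of the stem is a high vowel (*judu*, *gugarji*); -hot when the last vowel of the stem is a non-high vowel (*gontano*, *udka*).
Since the last vowel of *i* is /i/ (a high vowel), it takes -i, giving *ii*.
The last vowel of *wigo* is /o/, which is a non-high vowel, so the suffix is -hot, giving *wigohot*.

ii, wigohot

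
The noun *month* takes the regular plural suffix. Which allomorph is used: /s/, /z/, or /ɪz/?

/s/

The stem *month* ends in a voiceless non-sibilant consonant.
The plural suffix surfaces as /ɪz/ after sibilants, /s/ after other voiceless consonants, and /z/ after other voiced sounds.
So the plural -s on *month* is pronounced /s/.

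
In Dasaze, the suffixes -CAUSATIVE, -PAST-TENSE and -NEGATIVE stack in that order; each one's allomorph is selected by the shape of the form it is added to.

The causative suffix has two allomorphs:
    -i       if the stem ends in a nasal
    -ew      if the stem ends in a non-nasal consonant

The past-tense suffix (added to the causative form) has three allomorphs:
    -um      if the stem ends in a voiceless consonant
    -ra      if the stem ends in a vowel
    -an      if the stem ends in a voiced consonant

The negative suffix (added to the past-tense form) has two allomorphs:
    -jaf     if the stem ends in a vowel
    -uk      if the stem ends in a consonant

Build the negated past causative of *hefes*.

hefesewanuk

Since the final consonant of *hefes* is /s/ (non-nasal), it takes -ew, giving *hefesew*.
The causative form *hefesew* — final sound /w/ (a voiced consonant) → -an → *hefesewan*.
The final sound of the past-tense form *hefesewan* is /n/, which is a consonant, so the negative suffix is -uk, giving *hefesewanuk*.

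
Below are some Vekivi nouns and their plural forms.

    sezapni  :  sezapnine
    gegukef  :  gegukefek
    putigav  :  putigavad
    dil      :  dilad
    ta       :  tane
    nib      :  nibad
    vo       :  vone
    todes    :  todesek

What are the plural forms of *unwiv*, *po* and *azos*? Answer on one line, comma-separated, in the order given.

The alternation tracks the final sound of the stem — -ek when the stem ends in a voiceless consonant (*gegukef*, *todes*); -ad when the stem ends in a voiced consonant (*putigav*, *dil*, *nib*); -ne when the stem ends in a vowel (*sezapni*, *ta*, *vo*).
The final sound of *unwiv* is /v/, which is a voiced consonant, so the suffix is -ad, giving *unwivad*.
*po*: final sound = /o/, a vowel → -ne → *pone*.
The final sound of *azos* is /s/, which is a voiceless consonant, so the suffix is -ek, giving *azosek*.

unwivad, pone, azosek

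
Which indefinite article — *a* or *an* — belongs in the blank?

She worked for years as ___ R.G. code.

an

The indefinite article is chosen by the initial *sound* of the following word, not its spelling.
The initialism *R.G.* is read letter by letter; the first letter, R, is pronounced /ɑr/, which begins with a vowel sound.
So the article is *an*: She worked for years as an R.G. code.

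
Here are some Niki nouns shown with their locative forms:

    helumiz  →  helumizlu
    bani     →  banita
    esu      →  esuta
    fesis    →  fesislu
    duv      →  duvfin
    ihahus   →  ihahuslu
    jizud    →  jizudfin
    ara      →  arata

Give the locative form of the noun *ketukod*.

The alternation tracks the final sound of the stem — -lu when the stem ends in a sibilant (*helumiz*, *fesis*, *ihahus*); -fin when the stem ends in a non-sibilant consonant (*duv*, *jizud*); -ta when the stem ends in a vowel (*bani*, *esu*, *ara*).
*ketukod*: final sound = /d/, a non-sibilant consonant → -fin → *ketukodfin*.

ketukodfin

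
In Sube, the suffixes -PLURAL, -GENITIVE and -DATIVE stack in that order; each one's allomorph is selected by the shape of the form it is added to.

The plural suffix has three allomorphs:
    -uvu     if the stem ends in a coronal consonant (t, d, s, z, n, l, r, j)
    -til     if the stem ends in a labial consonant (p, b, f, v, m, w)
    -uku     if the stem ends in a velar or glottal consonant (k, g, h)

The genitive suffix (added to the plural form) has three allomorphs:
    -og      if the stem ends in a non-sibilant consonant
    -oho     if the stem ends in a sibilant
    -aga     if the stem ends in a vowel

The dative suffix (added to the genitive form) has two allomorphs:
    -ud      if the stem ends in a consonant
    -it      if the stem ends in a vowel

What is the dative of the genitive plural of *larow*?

The final consonant of *larow* is /w/, which is labial, so the plural suffix is -til, giving *larowtil*.
The plural form *larowtil* — final sound /l/ (a non-sibilant consonant) → -og → *larowtilog*.
The final sound of the genitive form *larowtilog* is /g/, which is a consonant, so the dative suffix is -ud, giving *larowtilogud*.

larowtilogud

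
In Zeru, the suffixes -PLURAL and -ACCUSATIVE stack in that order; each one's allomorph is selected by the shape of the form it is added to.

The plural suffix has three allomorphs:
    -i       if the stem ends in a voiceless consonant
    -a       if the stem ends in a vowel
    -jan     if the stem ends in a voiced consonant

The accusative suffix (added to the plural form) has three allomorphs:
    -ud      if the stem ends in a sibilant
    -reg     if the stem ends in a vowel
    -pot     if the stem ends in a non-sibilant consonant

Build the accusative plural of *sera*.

*sera* — final sound /a/ (a vowel) → -a → *seraa*.
The final sound of the plural form *seraa* is /a/, which is a vowel, so the accusative suffix is -reg, giving *seraareg*.

seraareg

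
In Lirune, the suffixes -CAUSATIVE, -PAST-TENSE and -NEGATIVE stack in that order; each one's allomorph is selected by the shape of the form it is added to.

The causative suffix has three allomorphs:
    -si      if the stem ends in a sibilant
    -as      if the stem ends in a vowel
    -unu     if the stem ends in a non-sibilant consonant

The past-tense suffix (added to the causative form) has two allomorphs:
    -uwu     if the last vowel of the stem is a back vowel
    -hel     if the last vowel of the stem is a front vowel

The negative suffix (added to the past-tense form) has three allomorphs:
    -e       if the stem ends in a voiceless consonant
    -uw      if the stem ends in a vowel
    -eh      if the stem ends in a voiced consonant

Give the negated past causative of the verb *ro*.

The final sound of *ro* is /o/, which is a vowel, so the causative suffix is -as, giving *roas*.
The causative form *roas*: last vowel = /a/, a back vowel → -uwu → *roasuwu*.
Since the final sound of the past-tense form *roasuwu* is /u/ (a vowel), it takes -uw, giving *roasuwuuw*.

roasuwuuw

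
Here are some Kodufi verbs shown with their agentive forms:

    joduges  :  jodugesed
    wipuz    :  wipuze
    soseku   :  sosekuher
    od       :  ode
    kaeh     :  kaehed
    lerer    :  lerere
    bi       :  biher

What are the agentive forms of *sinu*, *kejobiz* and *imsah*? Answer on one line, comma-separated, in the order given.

sinuher, kejobize, imsahed

The alternation tracks the final sound of the stem — -ed when the stem ends in a voiceless consonant (*joduges*, *kaeh*); -e when the stem ends in a voiced consonant (*wipuz*, *od*, *lerer*); -her when the stem ends in a vowel (*soseku*, *bi*).
The final sound of *sinu* is /u/, which is a vowel, so the suffix is -her, giving *sinuher*.
Since the final sound of *kejobiz* is /z/ (a voiced consonant), it takes -e, giving *kejobize*.
The final sound of *imsah* is /h/, which is a voiceless consonant, so the suffix is -ed, giving *imsahed*.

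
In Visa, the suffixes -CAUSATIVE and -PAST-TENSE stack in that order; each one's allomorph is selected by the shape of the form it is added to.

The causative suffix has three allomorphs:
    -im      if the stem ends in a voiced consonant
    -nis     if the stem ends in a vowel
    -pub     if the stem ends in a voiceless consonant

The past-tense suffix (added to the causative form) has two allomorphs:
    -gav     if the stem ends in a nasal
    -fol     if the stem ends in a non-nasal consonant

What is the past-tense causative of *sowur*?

The final sound of *sowur* is /r/, which is a voiced consonant, so the causative suffix is -im, giving *sowurim*.
Since the final consonant of the causative form *sowurim* is /m/ (a nasal), it takes -gav, giving *sowurimgav*.

sowurimgav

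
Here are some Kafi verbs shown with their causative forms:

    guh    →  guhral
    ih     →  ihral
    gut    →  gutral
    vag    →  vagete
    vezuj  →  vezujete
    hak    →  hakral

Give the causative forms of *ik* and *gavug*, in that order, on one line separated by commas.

ikral, gavugete

The alternation tracks the final consonant of the stem — -ral when the stem ends in a voiceless consonant (*guh*, *ih*, *gut*, *hak*); -ete when the stem ends in a voiced consonant (*vag*, *vezuj*).
*ik*: final consonant = /k/, voiceless → -ral → *ikral*.
Since the final consonant of *gavug* is /g/ (voiced), it takes -ete, giving *gavugete*.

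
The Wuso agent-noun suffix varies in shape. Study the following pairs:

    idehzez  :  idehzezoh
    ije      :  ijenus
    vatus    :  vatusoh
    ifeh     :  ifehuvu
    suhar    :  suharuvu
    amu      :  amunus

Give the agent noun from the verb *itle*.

itlenus

The pattern is sibilance of the final sound: -oh when the stem ends in a sibilant (*idehzez*, *vatus*); -uvu when the stem ends in a non-sibilant consonant (*ifeh*, *suhar*); -nus when the stem ends in a vowel (*ije*, *amu*).
The final sound of *itle* is /e/, which is a vowel, so the suffix is -nus, giving *itlenus*.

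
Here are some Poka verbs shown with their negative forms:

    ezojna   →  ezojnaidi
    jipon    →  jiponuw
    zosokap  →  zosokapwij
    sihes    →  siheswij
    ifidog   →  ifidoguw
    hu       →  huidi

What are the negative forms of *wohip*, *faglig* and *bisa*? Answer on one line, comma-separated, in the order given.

wohipwij, fagliguw, bisaidi

Looking at the final sound of each stem: -wij when the stem ends in a voiceless consonant (*zosokap*, *sihes*); -uw when the stem ends in a voiced consonant (*jipon*, *ifidog*); -idi when the stem ends in a vowel (*ezojna*, *hu*).
*wohip*: final sound = /p/, a voiceless consonant → -wij → *wohipwij*.
*faglig*: final sound = /g/, a voiced consonant → -uw → *fagliguw*.
*bisa* — final sound /a/ (a vowel) → -idi → *bisaidi*.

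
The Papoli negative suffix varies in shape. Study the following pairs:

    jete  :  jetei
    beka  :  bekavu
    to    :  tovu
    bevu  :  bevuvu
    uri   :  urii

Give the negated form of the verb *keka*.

kekavu

Looking at the last vowel of each stem: -i when the last vowel of the stem is a front vowel (*jete*, *uri*); -vu when the last vowel of the stem is a back vowel (*beka*, *to*, *bevu*).
*keka* — last vowel /a/ (a back vowel) → -vu → *kekavu*.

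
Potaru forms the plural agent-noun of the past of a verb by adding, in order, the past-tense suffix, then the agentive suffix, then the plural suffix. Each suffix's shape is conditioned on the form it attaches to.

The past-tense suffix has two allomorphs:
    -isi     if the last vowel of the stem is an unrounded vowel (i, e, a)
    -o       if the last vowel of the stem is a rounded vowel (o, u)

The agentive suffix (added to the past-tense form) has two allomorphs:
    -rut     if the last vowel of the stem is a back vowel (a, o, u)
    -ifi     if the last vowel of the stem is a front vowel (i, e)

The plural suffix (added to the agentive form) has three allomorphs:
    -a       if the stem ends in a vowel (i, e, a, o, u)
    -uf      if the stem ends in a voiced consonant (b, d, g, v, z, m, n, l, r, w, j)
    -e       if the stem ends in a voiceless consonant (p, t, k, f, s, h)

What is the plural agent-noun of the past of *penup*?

The last vowel of *penup* is /u/, which is a rounded vowel, so the past-tense suffix is -o, giving *penupo*.
The last vowel of the past-tense form *penupo* is /o/, which is a back vowel, so the agentive suffix is -rut, giving *penuporut*.
The agentive form *penuporut* — final sound /t/ (a voiceless consonant) → -e → *penuporute*.

penuporute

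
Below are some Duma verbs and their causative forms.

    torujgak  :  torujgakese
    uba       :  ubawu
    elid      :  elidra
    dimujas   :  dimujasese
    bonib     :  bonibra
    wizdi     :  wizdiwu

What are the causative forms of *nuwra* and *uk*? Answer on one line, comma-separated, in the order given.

The suffix is conditioned by the final sound: -ese when the stem ends in a voiceless consonant (*torujgak*, *dimujas*); -ra when the stem ends in a voiced consonant (*elid*, *bonib*); -wu when the stem ends in a vowel (*uba*, *wizdi*).
*nuwra*: final sound = /a/, a vowel → -wu → *nuwrawu*.
Since the final sound of *uk* is /k/ (a voiceless consonant), it takes -ese, giving *ukese*.

nuwrawu, ukese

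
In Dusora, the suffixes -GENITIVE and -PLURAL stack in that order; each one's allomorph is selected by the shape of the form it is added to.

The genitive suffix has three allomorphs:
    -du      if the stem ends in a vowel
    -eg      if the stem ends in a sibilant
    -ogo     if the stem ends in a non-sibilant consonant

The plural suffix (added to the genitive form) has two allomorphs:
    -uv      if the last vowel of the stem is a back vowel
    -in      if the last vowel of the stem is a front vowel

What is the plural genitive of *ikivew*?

*ikivew*: final sound = /w/, a non-sibilant consonant → -ogo → *ikivewogo*.
The last vowel of the genitive form *ikivewogo* is /o/, which is a back vowel, so the plural suffix is -uv, giving *ikivewogouv*.

ikivewogouv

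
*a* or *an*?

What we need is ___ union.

The indefinite article is chosen by the initial *sound* of the following word, not its spelling.
*union* begins with the sound /juː/ (u pronounced /juː/) — a consonant sound.
So the article is *a*: What we need is a union.

a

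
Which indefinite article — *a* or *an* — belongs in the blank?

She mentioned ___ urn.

an

The indefinite article is chosen by the initial *sound* of the following word, not its spelling.
*urn* begins with the sound /ɜr/ (u pronounced /ɜr/) — a vowel sound.
So the article is *an*: She mentioned an urn.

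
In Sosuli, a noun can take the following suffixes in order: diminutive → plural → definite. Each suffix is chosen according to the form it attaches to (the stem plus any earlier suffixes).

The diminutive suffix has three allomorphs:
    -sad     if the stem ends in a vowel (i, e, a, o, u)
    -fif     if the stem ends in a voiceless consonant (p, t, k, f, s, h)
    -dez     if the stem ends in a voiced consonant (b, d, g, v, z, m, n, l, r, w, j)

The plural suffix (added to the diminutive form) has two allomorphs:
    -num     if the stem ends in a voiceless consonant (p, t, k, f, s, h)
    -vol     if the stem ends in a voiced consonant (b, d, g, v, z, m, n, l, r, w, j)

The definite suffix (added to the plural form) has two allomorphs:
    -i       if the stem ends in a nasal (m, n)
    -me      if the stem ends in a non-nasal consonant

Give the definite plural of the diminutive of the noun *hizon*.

Since the final sound of *hizon* is /n/ (a voiced consonant), it takes -dez, giving *hizondez*.
The diminutive form *hizondez*: final consonant = /z/, voiced → -vol → *hizondezvol*.
The plural form *hizondezvol*: final consonant = /l/, non-nasal → -me → *hizondezvolme*.

hizondezvolme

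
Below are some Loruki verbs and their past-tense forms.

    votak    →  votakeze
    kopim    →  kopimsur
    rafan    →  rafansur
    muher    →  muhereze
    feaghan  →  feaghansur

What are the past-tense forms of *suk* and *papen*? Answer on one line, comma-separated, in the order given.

sukeze, papensur

Looking at the final consonant of each stem: -sur when the stem ends in a nasal (*kopim*, *rafan*, *feaghan*); -eze when the stem ends in a non-nasal consonant (*votak*, *muher*).
*suk*: final consonant = /k/, non-nasal → -eze → *sukeze*.
*papen*: final consonant = /n/, a nasal → -sur → *papensur*.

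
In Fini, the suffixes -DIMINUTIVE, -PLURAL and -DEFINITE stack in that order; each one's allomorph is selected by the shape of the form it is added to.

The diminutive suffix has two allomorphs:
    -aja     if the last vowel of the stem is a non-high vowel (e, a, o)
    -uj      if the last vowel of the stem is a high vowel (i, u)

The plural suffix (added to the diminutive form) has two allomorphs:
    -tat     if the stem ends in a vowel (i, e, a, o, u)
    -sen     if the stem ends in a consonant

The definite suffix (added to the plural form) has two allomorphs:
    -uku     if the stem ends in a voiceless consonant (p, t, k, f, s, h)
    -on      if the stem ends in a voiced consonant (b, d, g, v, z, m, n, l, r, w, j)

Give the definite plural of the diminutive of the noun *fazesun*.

*fazesun*: last vowel = /u/, a high vowel → -uj → *fazesunuj*.
Since the final sound of the diminutive form *fazesunuj* is /j/ (a consonant), it takes -sen, giving *fazesunujsen*.
The plural form *fazesunujsen* — final consonant /n/ (voiced) → -on → *fazesunujsenon*.

fazesunujsenon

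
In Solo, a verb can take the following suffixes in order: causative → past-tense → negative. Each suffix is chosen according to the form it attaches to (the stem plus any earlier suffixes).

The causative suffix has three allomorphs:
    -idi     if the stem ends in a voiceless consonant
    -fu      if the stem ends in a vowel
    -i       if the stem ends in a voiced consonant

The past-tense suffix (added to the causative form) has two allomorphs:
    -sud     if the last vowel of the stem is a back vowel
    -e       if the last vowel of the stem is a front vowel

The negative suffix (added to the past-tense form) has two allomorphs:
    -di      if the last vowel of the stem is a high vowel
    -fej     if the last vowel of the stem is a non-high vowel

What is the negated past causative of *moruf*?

morufidiefej

The final sound of *moruf* is /f/, which is a voiceless consonant, so the causative suffix is -idi, giving *morufidi*.
The causative form *morufidi*: last vowel = /i/, a front vowel → -e → *morufidie*.
Since the last vowel of the past-tense form *morufidie* is /e/ (a non-high vowel), it takes -fej, giving *morufidiefej*.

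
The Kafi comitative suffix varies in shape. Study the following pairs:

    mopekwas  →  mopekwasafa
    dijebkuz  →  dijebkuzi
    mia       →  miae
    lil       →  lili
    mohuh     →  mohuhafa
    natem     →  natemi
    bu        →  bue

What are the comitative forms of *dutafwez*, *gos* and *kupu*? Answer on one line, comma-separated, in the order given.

Looking at the final sound of each stem: -afa when the stem ends in a voiceless consonant (*mopekwas*, *mohuh*); -i when the stem ends in a voiced consonant (*dijebkuz*, *lil*, *natem*); -e when the stem ends in a vowel (*mia*, *bu*).
*dutafwez* — final sound /z/ (a voiced consonant) → -i → *dutafwezi*.
The final sound of *gos* is /s/, which is a voiceless consonant, so the suffix is -afa, giving *gosafa*.
The final sound of *kupu* is /u/, which is a vowel, so the suffix is -e, giving *kupue*.

dutafwezi, gosafa, kupue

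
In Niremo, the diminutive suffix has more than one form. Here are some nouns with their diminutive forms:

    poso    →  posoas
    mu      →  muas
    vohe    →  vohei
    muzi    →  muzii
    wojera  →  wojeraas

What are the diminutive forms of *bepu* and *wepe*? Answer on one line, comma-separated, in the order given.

bepuas, wepei

The alternation tracks the last vowel of the stem — -i when the last vowel of the stem is a front vowel (*vohe*, *muzi*); -as when the last vowel of the stem is a back vowel (*poso*, *mu*, *wojera*).
*bepu*: last vowel = /u/, a back vowel → -as → *bepuas*.
*wepe* — last vowel /e/ (a front vowel) → -i → *wepei*.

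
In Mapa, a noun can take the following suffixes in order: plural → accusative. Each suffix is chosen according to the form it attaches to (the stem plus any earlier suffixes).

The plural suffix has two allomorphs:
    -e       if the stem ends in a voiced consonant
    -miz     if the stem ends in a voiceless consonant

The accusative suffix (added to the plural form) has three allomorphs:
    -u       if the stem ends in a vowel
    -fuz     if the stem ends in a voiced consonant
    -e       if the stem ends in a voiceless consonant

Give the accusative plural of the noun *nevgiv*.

nevgiveu

The final consonant of *nevgiv* is /v/, which is voiced, so the plural suffix is -e, giving *nevgive*.
The plural form *nevgive* — final sound /e/ (a vowel) → -u → *nevgiveu*.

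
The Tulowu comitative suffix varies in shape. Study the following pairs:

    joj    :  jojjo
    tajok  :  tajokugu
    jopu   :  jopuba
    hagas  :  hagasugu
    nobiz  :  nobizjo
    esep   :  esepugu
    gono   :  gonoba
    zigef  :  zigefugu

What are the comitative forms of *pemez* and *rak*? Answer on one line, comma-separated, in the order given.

Looking at the final sound of each stem: -ugu when the stem ends in a voiceless consonant (*tajok*, *hagas*, *esep*, *zigef*); -jo when the stem ends in a voiced consonant (*joj*, *nobiz*); -ba when the stem ends in a vowel (*jopu*, *gono*).
The final sound of *pemez* is /z/, which is a voiced consonant, so the suffix is -jo, giving *pemezjo*.
*rak* — final sound /k/ (a voiceless consonant) → -ugu → *rakugu*.

pemezjo, rakugu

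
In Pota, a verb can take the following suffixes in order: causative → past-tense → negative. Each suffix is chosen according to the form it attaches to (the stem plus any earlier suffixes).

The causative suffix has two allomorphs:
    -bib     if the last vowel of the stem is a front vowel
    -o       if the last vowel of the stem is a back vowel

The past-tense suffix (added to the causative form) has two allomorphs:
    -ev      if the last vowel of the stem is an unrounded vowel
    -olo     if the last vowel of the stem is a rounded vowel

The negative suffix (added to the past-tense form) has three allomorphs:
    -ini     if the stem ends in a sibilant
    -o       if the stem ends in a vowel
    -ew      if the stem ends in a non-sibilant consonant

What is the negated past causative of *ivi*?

ivibibevew

The last vowel of *ivi* is /i/, which is a front vowel, so the causative suffix is -bib, giving *ivibib*.
Since the last vowel of the causative form *ivibib* is /i/ (an unrounded vowel), it takes -ev, giving *ivibibev*.
Since the final sound of the past-tense form *ivibibev* is /v/ (a non-sibilant consonant), it takes -ew, giving *ivibibevew*.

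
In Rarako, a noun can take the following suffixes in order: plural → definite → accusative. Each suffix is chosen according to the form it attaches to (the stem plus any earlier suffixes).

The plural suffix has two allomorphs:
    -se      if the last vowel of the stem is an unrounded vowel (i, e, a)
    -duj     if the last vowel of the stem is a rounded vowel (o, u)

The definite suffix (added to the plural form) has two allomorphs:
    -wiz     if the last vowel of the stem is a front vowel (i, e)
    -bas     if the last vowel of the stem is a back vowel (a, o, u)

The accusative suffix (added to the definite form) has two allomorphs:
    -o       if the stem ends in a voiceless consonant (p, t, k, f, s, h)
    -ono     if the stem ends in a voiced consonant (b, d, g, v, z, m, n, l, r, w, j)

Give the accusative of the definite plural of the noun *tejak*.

The last vowel of *tejak* is /a/, which is an unrounded vowel, so the plural suffix is -se, giving *tejakse*.
The last vowel of the plural form *tejakse* is /e/, which is a front vowel, so the definite suffix is -wiz, giving *tejaksewiz*.
The final consonant of the definite form *tejaksewiz* is /z/, which is voiced, so the accusative suffix is -ono, giving *tejaksewizono*.

tejaksewizono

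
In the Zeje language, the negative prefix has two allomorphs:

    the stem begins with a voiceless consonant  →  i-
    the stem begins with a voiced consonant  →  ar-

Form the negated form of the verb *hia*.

*hia* — first consonant /h/ (voiceless) → i- → *ihia*.

ihia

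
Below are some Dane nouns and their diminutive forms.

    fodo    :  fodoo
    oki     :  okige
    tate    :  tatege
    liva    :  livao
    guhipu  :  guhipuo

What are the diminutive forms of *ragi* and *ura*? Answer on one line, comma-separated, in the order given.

The suffix is conditioned by the last vowel: -ge when the last vowel of the stem is a front vowel (*oki*, *tate*); -o when the last vowel of the stem is a back vowel (*fodo*, *liva*, *guhipu*).
Since the last vowel of *ragi* is /i/ (a front vowel), it takes -ge, giving *ragige*.
*ura*: last vowel = /a/, a back vowel → -o → *urao*.

ragige, urao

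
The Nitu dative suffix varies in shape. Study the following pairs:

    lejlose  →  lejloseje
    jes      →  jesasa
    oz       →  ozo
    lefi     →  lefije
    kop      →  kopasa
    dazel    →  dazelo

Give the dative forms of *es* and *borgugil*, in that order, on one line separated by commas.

esasa, borgugilo

The suffix is conditioned by the final sound: -asa when the stem ends in a voiceless consonant (*jes*, *kop*); -o when the stem ends in a voiced consonant (*oz*, *dazel*); -je when the stem ends in a vowel (*lejlose*, *lefi*).
*es*: final sound = /s/, a voiceless consonant → -asa → *esasa*.
The final sound of *borgugil* is /l/, which is a voiced consonant, so the suffix is -o, giving *borgugilo*.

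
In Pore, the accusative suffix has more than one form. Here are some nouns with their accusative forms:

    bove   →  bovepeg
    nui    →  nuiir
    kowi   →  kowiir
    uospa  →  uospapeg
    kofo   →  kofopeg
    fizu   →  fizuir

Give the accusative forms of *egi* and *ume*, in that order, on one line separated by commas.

egiir, umepeg

The pattern is height harmony: -ir when the last vowel of the stem is a high vowel (*nui*, *kowi*, *fizu*); -peg when the last vowel of the stem is a non-high vowel (*bove*, *uospa*, *kofo*).
*egi* — last vowel /i/ (a high vowel) → -ir → *egiir*.
Since the last vowel of *ume* is /e/ (a non-high vowel), it takes -peg, giving *umepeg*.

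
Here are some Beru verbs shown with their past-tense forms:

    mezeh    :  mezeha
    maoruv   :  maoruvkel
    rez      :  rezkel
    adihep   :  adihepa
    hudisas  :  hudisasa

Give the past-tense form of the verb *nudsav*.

The alternation tracks the final consonant of the stem — -a when the stem ends in a voiceless consonant (*mezeh*, *adihep*, *hudisas*); -kel when the stem ends in a voiced consonant (*maoruv*, *rez*).
*nudsav*: final consonant = /v/, voiced → -kel → *nudsavkel*.

nudsavkel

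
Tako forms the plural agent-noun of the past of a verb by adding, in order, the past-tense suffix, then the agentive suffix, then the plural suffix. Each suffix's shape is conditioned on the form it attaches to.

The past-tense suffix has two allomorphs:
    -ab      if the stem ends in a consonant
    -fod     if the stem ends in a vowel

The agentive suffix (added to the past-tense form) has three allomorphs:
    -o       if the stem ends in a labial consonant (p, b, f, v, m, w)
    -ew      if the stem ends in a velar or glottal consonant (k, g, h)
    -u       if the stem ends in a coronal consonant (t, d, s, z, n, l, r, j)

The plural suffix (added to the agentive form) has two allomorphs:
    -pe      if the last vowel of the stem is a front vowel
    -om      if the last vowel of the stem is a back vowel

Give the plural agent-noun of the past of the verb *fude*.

fudefoduom

*fude*: final sound = /e/, a vowel → -fod → *fudefod*.
The past-tense form *fudefod* — final consonant /d/ (coronal) → -u → *fudefodu*.
The last vowel of the agentive form *fudefodu* is /u/, which is a back vowel, so the plural suffix is -om, giving *fudefoduom*.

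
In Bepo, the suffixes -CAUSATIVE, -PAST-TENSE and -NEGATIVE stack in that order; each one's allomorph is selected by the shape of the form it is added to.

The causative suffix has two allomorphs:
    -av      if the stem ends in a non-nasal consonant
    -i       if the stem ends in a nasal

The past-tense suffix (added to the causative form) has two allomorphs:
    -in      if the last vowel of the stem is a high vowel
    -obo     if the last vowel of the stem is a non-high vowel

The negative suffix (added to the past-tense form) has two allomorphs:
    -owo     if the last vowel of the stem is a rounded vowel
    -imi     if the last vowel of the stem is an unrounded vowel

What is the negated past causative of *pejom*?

pejomiinimi

The final consonant of *pejom* is /m/, which is a nasal, so the causative suffix is -i, giving *pejomi*.
Since the last vowel of the causative form *pejomi* is /i/ (a high vowel), it takes -in, giving *pejomiin*.
The past-tense form *pejomiin*: last vowel = /i/, an unrounded vowel → -imi → *pejomiinimi*.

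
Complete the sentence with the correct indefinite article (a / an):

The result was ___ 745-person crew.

a

The indefinite article is chosen by the initial *sound* of the following word, not its spelling.
The number *745* is spoken "seven hundred …", beginning with /ˈsɛvən/ — a consonant sound.
So the article is *a*: The result was a 745-person crew.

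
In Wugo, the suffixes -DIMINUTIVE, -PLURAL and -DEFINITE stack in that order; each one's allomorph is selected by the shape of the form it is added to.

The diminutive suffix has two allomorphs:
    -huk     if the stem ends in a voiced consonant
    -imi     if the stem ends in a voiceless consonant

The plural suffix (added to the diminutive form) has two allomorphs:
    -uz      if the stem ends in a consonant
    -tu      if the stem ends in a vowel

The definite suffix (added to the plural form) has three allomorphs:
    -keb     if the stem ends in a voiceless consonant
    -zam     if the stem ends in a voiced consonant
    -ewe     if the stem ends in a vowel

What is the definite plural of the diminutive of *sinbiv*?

sinbivhukuzzam

The final consonant of *sinbiv* is /v/, which is voiced, so the diminutive suffix is -huk, giving *sinbivhuk*.
The final sound of the diminutive form *sinbivhuk* is /k/, which is a consonant, so the plural suffix is -uz, giving *sinbivhukuz*.
Since the final sound of the plural form *sinbivhukuz* is /z/ (a voiced consonant), it takes -zam, giving *sinbivhukuzzam*.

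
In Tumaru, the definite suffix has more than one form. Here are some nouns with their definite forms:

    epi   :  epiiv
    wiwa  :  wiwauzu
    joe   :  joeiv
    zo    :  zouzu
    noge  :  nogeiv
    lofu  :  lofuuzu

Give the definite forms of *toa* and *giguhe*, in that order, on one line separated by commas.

toauzu, giguheiv

Looking at the last vowel of each stem: -iv when the last vowel of the stem is a front vowel (*epi*, *joe*, *noge*); -uzu when the last vowel of the stem is a back vowel (*wiwa*, *zo*, *lofu*).
*toa*: last vowel = /a/, a back vowel → -uzu → *toauzu*.
Since the last vowel of *giguhe* is /e/ (a front vowel), it takes -iv, giving *giguheiv*.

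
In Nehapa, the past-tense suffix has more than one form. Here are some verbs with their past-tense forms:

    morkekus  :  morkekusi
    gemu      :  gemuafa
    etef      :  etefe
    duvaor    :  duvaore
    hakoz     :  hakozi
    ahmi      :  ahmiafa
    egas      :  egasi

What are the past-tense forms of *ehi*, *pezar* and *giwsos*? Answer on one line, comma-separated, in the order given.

Looking at the final sound of each stem: -i when the stem ends in a sibilant (*morkekus*, *hakoz*, *egas*); -e when the stem ends in a non-sibilant consonant (*etef*, *duvaor*); -afa when the stem ends in a vowel (*gemu*, *ahmi*).
The final sound of *ehi* is /i/, which is a vowel, so the suffix is -afa, giving *ehiafa*.
*pezar* — final sound /r/ (a non-sibilant consonant) → -e → *pezare*.
*giwsos*: final sound = /s/, a sibilant → -i → *giwsosi*.

ehiafa, pezare, giwsosi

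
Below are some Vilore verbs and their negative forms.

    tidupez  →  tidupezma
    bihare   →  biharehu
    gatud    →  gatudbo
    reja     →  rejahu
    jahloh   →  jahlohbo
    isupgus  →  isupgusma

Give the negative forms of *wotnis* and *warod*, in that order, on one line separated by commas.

wotnisma, warodbo

The pattern is sibilance of the final sound: -ma when the stem ends in a sibilant (*tidupez*, *isupgus*); -bo when the stem ends in a non-sibilant consonant (*gatud*, *jahloh*); -hu when the stem ends in a vowel (*bihare*, *reja*).
Since the final sound of *wotnis* is /s/ (a sibilant), it takes -ma, giving *wotnisma*.
The final sound of *warod* is /d/, which is a non-sibilant consonant, so the suffix is -bo, giving *warodbo*.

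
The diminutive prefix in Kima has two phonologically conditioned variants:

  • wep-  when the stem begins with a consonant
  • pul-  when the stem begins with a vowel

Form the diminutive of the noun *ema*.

*ema* — first sound /e/ (a vowel) → pul- → *pulema*.

pulema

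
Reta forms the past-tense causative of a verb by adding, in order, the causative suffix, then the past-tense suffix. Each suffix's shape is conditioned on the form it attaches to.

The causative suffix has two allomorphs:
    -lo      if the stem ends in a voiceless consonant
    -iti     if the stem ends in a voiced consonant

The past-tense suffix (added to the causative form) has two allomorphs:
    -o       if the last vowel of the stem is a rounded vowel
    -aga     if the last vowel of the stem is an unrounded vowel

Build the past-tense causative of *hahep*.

haheploo

*hahep*: final consonant = /p/, voiceless → -lo → *haheplo*.
The causative form *haheplo* — last vowel /o/ (a rounded vowel) → -o → *haheploo*.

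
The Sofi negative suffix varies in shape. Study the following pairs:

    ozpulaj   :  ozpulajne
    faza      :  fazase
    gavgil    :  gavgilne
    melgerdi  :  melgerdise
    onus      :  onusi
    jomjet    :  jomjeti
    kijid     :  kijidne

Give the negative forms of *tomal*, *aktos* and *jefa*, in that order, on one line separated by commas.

Looking at the final sound of each stem: -i when the stem ends in a voiceless consonant (*onus*, *jomjet*); -ne when the stem ends in a voiced consonant (*ozpulaj*, *gavgil*, *kijid*); -se when the stem ends in a vowel (*faza*, *melgerdi*).
Since the final sound of *tomal* is /l/ (a voiced consonant), it takes -ne, giving *tomalne*.
Since the final sound of *aktos* is /s/ (a voiceless consonant), it takes -i, giving *aktosi*.
The final sound of *jefa* is /a/, which is a vowel, so the suffix is -se, giving *jefase*.

tomalne, aktosi, jefase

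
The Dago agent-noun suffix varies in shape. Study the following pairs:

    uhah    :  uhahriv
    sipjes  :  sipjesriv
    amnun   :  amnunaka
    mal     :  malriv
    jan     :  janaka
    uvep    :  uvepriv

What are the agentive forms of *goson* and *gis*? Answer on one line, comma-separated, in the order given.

gosonaka, gisriv

The pattern is nasality of the final consonant: -aka when the stem ends in a nasal (*amnun*, *jan*); -riv when the stem ends in a non-nasal consonant (*uhah*, *sipjes*, *mal*, *uvep*).
*goson*: final consonant = /n/, a nasal → -aka → *gosonaka*.
*gis*: final consonant = /s/, non-nasal → -riv → *gisriv*.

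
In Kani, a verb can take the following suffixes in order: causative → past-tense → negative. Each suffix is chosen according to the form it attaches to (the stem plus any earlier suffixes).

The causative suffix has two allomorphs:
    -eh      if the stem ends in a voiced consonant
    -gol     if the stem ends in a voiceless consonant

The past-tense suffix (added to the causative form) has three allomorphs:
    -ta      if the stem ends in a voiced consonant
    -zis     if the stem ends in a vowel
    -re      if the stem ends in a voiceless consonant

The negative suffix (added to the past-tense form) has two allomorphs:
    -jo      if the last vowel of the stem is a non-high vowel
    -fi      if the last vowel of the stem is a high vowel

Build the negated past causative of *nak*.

nakgoltajo

Since the final consonant of *nak* is /k/ (voiceless), it takes -gol, giving *nakgol*.
The causative form *nakgol*: final sound = /l/, a voiced consonant → -ta → *nakgolta*.
Since the last vowel of the past-tense form *nakgolta* is /a/ (a non-high vowel), it takes -jo, giving *nakgoltajo*.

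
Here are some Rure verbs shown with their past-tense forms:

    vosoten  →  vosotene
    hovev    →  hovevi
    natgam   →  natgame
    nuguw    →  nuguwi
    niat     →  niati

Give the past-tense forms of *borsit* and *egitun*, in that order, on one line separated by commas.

The suffix is conditioned by the final consonant: -e when the stem ends in a nasal (*vosoten*, *natgam*); -i when the stem ends in a non-nasal consonant (*hovev*, *nuguw*, *niat*).
*borsit* — final consonant /t/ (non-nasal) → -i → *borsiti*.
Since the final consonant of *egitun* is /n/ (a nasal), it takes -e, giving *egitune*.

borsiti, egitune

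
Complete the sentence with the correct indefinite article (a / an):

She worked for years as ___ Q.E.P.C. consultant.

a

The indefinite article is chosen by the initial *sound* of the following word, not its spelling.
The initialism *Q.E.P.C.* is read letter by letter; the first letter, Q, is pronounced /kjuː/, which begins with a consonant sound.
So the article is *a*: She worked for years as a Q.E.P.C. consultant.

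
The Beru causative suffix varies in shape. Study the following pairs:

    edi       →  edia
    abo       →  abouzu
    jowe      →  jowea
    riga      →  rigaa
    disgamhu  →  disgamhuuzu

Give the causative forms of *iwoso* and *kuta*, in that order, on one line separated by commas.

Looking at the last vowel of each stem: -uzu when the last vowel of the stem is a rounded vowel (*abo*, *disgamhu*); -a when the last vowel of the stem is an unrounded vowel (*edi*, *jowe*, *riga*).
The last vowel of *iwoso* is /o/, which is a rounded vowel, so the suffix is -uzu, giving *iwosouzu*.
The last vowel of *kuta* is /a/, which is an unrounded vowel, so the suffix is -a, giving *kutaa*.

iwosouzu, kutaa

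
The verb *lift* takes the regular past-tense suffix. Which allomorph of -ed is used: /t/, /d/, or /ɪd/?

The stem *lift* ends in /t/ or /d/.
The -ed suffix is realized as /ɪd/ after /t, d/; as /t/ after other voiceless consonants; and as /d/ after other voiced sounds.
So -ed on *lift* is pronounced /ɪd/.

/ɪd/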